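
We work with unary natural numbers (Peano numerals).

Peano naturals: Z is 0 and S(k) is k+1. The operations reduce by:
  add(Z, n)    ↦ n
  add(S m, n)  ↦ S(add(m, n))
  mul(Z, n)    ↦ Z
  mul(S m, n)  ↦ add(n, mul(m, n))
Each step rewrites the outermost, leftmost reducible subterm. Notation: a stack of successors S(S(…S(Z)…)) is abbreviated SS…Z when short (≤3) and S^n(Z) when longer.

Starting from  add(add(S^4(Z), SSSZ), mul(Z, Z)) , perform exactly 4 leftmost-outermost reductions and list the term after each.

  start: add(add(S^4(Z), SSSZ), mul(Z, Z))
  step 1: add(S(add(SSSZ, SSSZ)), mul(Z, Z))
  step 2: S(add(add(SSSZ, SSSZ), mul(Z, Z)))
  step 3: S(add(S(add(SSZ, SSSZ)), mul(Z, Z)))
  step 4: S(S(add(add(SSZ, SSSZ), mul(Z, Z))))

Answer: after 4 steps: S(S(add(add(SSZ, SSSZ), mul(Z, Z))))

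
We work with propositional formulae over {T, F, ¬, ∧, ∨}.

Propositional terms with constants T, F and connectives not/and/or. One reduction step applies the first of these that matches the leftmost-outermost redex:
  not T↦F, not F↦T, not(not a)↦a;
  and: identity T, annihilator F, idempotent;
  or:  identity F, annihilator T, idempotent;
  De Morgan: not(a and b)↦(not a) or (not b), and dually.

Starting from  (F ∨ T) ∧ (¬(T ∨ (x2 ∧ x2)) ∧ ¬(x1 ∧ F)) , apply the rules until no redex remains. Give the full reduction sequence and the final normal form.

Answer: normal form = F  (in 6 steps)

Derivation:
  start: (F ∨ T) ∧ (¬(T ∨ (x2 ∧ x2)) ∧ ¬(x1 ∧ F))
  step 1: T ∧ (¬(T ∨ (x2 ∧ x2)) ∧ ¬(x1 ∧ F))
  step 2: ¬(T ∨ (x2 ∧ x2)) ∧ ¬(x1 ∧ F)
  step 3: (¬T ∧ ¬(x2 ∧ x2)) ∧ ¬(x1 ∧ F)
  step 4: (F ∧ ¬(x2 ∧ x2)) ∧ ¬(x1 ∧ F)
  step 5: F ∧ ¬(x1 ∧ F)
  step 6: F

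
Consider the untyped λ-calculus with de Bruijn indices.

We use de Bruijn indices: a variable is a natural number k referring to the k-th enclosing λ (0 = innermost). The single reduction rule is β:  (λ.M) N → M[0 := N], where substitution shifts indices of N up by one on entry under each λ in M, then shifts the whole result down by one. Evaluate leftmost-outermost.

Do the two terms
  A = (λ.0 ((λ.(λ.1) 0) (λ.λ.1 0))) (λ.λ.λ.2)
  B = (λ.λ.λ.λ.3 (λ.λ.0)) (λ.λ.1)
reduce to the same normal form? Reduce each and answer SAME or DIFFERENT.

Answer: DIFFERENT — A ⇓ λ.λ.λ.λ.1 0, B ⇓ λ.λ.λ.λ.λ.λ.0

Reduction:
Term A:
  start: (λ.0 ((λ.(λ.1) 0) (λ.λ.1 0))) (λ.λ.λ.2)
  →1  (λ.λ.λ.2) ((λ.(λ.1) 0) (λ.λ.1 0))
  →2  λ.λ.(λ.(λ.1) 0) (λ.λ.1 0)
  →3  λ.λ.(λ.λ.λ.1 0) (λ.λ.1 0)
  →4  λ.λ.λ.λ.1 0

Term B:
  start: (λ.λ.λ.λ.3 (λ.λ.0)) (λ.λ.1)
  →1  λ.λ.λ.(λ.λ.1) (λ.λ.0)
  →2  λ.λ.λ.λ.λ.λ.0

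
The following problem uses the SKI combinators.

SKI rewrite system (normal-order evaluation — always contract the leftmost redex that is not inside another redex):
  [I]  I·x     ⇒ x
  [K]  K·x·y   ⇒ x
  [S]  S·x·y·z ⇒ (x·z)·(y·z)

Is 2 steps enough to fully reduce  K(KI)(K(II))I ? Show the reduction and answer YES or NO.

Answer: YES — reaches normal form I in 2 ≤ 2 steps

Reduction:
  start: K(KI)(K(II))I
  [1] KII
  [2] I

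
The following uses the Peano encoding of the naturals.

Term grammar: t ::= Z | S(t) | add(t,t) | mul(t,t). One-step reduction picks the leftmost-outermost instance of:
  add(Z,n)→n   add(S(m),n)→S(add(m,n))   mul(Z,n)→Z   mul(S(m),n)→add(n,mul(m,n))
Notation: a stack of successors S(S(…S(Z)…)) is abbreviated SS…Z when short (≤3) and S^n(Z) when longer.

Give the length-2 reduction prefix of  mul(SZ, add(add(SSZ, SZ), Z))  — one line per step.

Answer: after 2 steps: add(add(S(add(SZ, SZ)), Z), mul(Z, add(add(SSZ, SZ), Z)))

Reduction:
  start: mul(SZ, add(add(SSZ, SZ), Z))
  →1  add(add(add(SSZ, SZ), Z), mul(Z, add(add(SSZ, SZ), Z)))
  →2  add(add(S(add(SZ, SZ)), Z), mul(Z, add(add(SSZ, SZ), Z)))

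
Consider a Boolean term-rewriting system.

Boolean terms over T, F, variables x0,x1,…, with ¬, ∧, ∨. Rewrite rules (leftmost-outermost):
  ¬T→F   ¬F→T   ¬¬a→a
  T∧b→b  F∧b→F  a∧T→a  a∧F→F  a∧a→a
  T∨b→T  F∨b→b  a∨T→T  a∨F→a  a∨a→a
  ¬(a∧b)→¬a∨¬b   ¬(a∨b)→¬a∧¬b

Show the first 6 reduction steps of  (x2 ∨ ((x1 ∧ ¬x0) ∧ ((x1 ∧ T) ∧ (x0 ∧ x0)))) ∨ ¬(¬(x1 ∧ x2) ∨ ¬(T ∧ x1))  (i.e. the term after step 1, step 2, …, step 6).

Answer: after 6 steps: (x2 ∨ ((x1 ∧ ¬x0) ∧ (x1 ∧ x0))) ∨ ((x1 ∧ x2) ∧ x1)

Reduction:
  start: (x2 ∨ ((x1 ∧ ¬x0) ∧ ((x1 ∧ T) ∧ (x0 ∧ x0)))) ∨ ¬(¬(x1 ∧ x2) ∨ ¬(T ∧ x1))
  [1] (x2 ∨ ((x1 ∧ ¬x0) ∧ (x1 ∧ (x0 ∧ x0)))) ∨ ¬(¬(x1 ∧ x2) ∨ ¬(T ∧ x1))
  [2] (x2 ∨ ((x1 ∧ ¬x0) ∧ (x1 ∧ x0))) ∨ ¬(¬(x1 ∧ x2) ∨ ¬(T ∧ x1))
  [3] (x2 ∨ ((x1 ∧ ¬x0) ∧ (x1 ∧ x0))) ∨ (¬¬(x1 ∧ x2) ∧ ¬¬(T ∧ x1))
  [4] (x2 ∨ ((x1 ∧ ¬x0) ∧ (x1 ∧ x0))) ∨ ((x1 ∧ x2) ∧ ¬¬(T ∧ x1))
  [5] (x2 ∨ ((x1 ∧ ¬x0) ∧ (x1 ∧ x0))) ∨ ((x1 ∧ x2) ∧ (T ∧ x1))
  [6] (x2 ∨ ((x1 ∧ ¬x0) ∧ (x1 ∧ x0))) ∨ ((x1 ∧ x2) ∧ x1)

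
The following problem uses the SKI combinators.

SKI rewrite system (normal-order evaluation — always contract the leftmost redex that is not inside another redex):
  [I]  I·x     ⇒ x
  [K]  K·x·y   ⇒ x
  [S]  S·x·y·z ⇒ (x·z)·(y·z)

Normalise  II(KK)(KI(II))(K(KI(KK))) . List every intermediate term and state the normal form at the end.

Answer: normal form = K(KI)  (in 4 steps)

Reduction:
  start: II(KK)(KI(II))(K(KI(KK)))
  [1] I(KK)(KI(II))(K(KI(KK)))
  [2] KK(KI(II))(K(KI(KK)))
  [3] K(K(KI(KK)))
  [4] K(KI)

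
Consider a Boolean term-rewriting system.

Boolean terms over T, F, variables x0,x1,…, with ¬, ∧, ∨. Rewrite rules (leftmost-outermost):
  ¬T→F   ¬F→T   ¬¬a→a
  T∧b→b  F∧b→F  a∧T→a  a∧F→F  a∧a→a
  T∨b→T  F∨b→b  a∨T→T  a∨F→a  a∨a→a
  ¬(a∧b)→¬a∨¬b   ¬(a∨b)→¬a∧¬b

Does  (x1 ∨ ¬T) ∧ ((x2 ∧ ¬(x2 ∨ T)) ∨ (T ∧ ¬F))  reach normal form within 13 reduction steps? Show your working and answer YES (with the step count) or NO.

Answer: YES — reaches normal form x1 in 10 ≤ 13 steps

Reduction:
  start: (x1 ∨ ¬T) ∧ ((x2 ∧ ¬(x2 ∨ T)) ∨ (T ∧ ¬F))
  step 1: (x1 ∨ F) ∧ ((x2 ∧ ¬(x2 ∨ T)) ∨ (T ∧ ¬F))
  step 2: x1 ∧ ((x2 ∧ ¬(x2 ∨ T)) ∨ (T ∧ ¬F))
  step 3: x1 ∧ ((x2 ∧ (¬x2 ∧ ¬T)) ∨ (T ∧ ¬F))
  step 4: x1 ∧ ((x2 ∧ (¬x2 ∧ F)) ∨ (T ∧ ¬F))
  step 5: x1 ∧ ((x2 ∧ F) ∨ (T ∧ ¬F))
  step 6: x1 ∧ (F ∨ (T ∧ ¬F))
  step 7: x1 ∧ (T ∧ ¬F)
  step 8: x1 ∧ ¬F
  step 9: x1 ∧ T
  step 10: x1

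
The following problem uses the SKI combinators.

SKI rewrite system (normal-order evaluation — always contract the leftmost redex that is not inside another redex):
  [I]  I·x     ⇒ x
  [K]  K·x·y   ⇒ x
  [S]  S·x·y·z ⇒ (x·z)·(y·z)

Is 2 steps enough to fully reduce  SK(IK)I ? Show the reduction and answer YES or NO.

Answer: YES — reaches normal form I in 2 ≤ 2 steps

Derivation:
  start: SK(IK)I
  [1] KI(IKI)
  [2] I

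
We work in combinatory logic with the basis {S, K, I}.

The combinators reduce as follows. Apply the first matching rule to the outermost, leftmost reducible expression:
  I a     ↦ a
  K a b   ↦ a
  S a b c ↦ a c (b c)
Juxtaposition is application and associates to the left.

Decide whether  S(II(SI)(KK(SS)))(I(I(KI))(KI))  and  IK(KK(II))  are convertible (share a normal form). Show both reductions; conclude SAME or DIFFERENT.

Term A:
  start: S(II(SI)(KK(SS)))(I(I(KI))(KI))
  step 1: S(I(SI)(KK(SS)))(I(I(KI))(KI))
  step 2: S(SI(KK(SS)))(I(I(KI))(KI))
  step 3: S(SIK)(I(I(KI))(KI))
  step 4: S(SIK)(I(KI)(KI))
  step 5: S(SIK)(KI(KI))
  step 6: S(SIK)I

Term B:
  start: IK(KK(II))
  step 1: K(KK(II))
  step 2: KK

Answer: DIFFERENT — A ⇓ S(SIK)I, B ⇓ KK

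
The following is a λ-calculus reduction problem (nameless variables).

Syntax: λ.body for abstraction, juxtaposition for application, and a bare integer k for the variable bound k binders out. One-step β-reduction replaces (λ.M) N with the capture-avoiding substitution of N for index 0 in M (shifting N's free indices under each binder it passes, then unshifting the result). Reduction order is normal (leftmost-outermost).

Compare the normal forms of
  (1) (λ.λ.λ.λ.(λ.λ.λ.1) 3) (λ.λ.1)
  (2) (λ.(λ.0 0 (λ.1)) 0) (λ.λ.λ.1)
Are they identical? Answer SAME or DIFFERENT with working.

Answer: SAME — A ⇓ λ.λ.λ.λ.λ.1, B ⇓ λ.λ.λ.λ.λ.1

Reduction:
Term A:
  start: (λ.λ.λ.λ.(λ.λ.λ.1) 3) (λ.λ.1)
  step 1: λ.λ.λ.(λ.λ.λ.1) (λ.λ.1)
  step 2: λ.λ.λ.λ.λ.1

Term B:
  start: (λ.(λ.0 0 (λ.1)) 0) (λ.λ.λ.1)
  step 1: (λ.0 0 (λ.1)) (λ.λ.λ.1)
  step 2: (λ.λ.λ.1) (λ.λ.λ.1) (λ.λ.λ.λ.1)
  step 3: (λ.λ.1) (λ.λ.λ.λ.1)
  step 4: λ.λ.λ.λ.λ.1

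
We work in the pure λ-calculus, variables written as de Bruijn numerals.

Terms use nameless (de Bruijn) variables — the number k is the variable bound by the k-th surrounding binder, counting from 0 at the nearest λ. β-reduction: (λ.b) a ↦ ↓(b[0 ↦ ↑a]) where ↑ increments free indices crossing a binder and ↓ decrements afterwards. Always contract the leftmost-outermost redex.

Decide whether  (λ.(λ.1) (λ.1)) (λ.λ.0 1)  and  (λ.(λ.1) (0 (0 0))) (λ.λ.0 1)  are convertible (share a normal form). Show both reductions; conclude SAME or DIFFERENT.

Answer: SAME — A ⇓ λ.λ.0 1, B ⇓ λ.λ.0 1

Derivation:
Term A:
  start: (λ.(λ.1) (λ.1)) (λ.λ.0 1)
  [1] (λ.λ.λ.0 1) (λ.λ.λ.0 1)
  [2] λ.λ.0 1

Term B:
  start: (λ.(λ.1) (0 (0 0))) (λ.λ.0 1)
  [1] (λ.λ.λ.0 1) ((λ.λ.0 1) ((λ.λ.0 1) (λ.λ.0 1)))
  [2] λ.λ.0 1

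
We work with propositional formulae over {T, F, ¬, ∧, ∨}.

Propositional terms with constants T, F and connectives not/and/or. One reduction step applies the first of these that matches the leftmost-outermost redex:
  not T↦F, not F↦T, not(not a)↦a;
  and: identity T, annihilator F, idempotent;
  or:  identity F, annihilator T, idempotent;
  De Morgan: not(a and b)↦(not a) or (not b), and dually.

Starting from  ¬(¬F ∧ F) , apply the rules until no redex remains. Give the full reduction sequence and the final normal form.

  start: ¬(¬F ∧ F)
  [1] ¬¬F ∨ ¬F
  [2] F ∨ ¬F
  [3] ¬F
  [4] T

Answer: normal form = T  (in 4 steps)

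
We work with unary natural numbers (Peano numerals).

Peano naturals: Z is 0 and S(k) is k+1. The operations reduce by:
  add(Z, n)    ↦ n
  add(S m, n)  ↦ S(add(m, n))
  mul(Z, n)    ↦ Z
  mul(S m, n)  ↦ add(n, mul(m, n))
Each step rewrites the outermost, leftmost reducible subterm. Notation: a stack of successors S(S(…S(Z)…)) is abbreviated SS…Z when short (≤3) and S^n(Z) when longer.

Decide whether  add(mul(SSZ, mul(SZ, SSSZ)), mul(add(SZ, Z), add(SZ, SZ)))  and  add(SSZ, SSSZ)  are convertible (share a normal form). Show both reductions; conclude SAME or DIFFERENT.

Term A:
  start: add(mul(SSZ, mul(SZ, SSSZ)), mul(add(SZ, Z), add(SZ, SZ)))
  [1] add(add(mul(SZ, SSSZ), mul(SZ, mul(SZ, SSSZ))), mul(add(SZ, Z), add(SZ, SZ)))
  [2] add(add(add(SSSZ, mul(Z, SSSZ)), mul(SZ, mul(SZ, SSSZ))), mul(add(SZ, Z), add(SZ, SZ)))
  [3] add(add(S(add(SSZ, mul(Z, SSSZ))), mul(SZ, mul(SZ, SSSZ))), mul(add(SZ, Z), add(SZ, SZ)))
  [4] add(S(add(add(SSZ, mul(Z, SSSZ)), mul(SZ, mul(SZ, SSSZ)))), mul(add(SZ, Z), add(SZ, SZ)))
  [5] S(add(add(add(SSZ, mul(Z, SSSZ)), mul(SZ, mul(SZ, SSSZ))), mul(add(SZ, Z), add(SZ, SZ))))
  [6] S(add(add(S(add(SZ, mul(Z, SSSZ))), mul(SZ, mul(SZ, SSSZ))), mul(add(SZ, Z), add(SZ, SZ))))
  [7] S(add(S(add(add(SZ, mul(Z, SSSZ)), mul(SZ, mul(SZ, SSSZ)))), mul(add(SZ, Z), add(SZ, SZ))))
  [8] S(S(add(add(add(SZ, mul(Z, SSSZ)), mul(SZ, mul(SZ, SSSZ))), mul(add(SZ, Z), add(SZ, SZ)))))
  [9] S(S(add(add(S(add(Z, mul(Z, SSSZ))), mul(SZ, mul(SZ, SSSZ))), mul(add(SZ, Z), add(SZ, SZ)))))
  [10] S(S(add(S(add(add(Z, mul(Z, SSSZ)), mul(SZ, mul(SZ, SSSZ)))), mul(add(SZ, Z), add(SZ, SZ)))))
  [11] S(S(S(add(add(add(Z, mul(Z, SSSZ)), mul(SZ, mul(SZ, SSSZ))), mul(add(SZ, Z), add(SZ, SZ))))))
  [12] S(S(S(add(add(mul(Z, SSSZ), mul(SZ, mul(SZ, SSSZ))), mul(add(SZ, Z), add(SZ, SZ))))))
  [13] S(S(S(add(add(Z, mul(SZ, mul(SZ, SSSZ))), mul(add(SZ, Z), add(SZ, SZ))))))
  [14] S(S(S(add(mul(SZ, mul(SZ, SSSZ)), mul(add(SZ, Z), add(SZ, SZ))))))
  [15] S(S(S(add(add(mul(SZ, SSSZ), mul(Z, mul(SZ, SSSZ))), mul(add(SZ, Z), add(SZ, SZ))))))
  [16] S(S(S(add(add(add(SSSZ, mul(Z, SSSZ)), mul(Z, mul(SZ, SSSZ))), mul(add(SZ, Z), add(SZ, SZ))))))
  [17] S(S(S(add(add(S(add(SSZ, mul(Z, SSSZ))), mul(Z, mul(SZ, SSSZ))), mul(add(SZ, Z), add(SZ, SZ))))))
  [18] S(S(S(add(S(add(add(SSZ, mul(Z, SSSZ)), mul(Z, mul(SZ, SSSZ)))), mul(add(SZ, Z), add(SZ, SZ))))))
  [19] S(S(S(S(add(add(add(SSZ, mul(Z, SSSZ)), mul(Z, mul(SZ, SSSZ))), mul(add(SZ, Z), add(SZ, SZ)))))))
  [20] S(S(S(S(add(add(S(add(SZ, mul(Z, SSSZ))), mul(Z, mul(SZ, SSSZ))), mul(add(SZ, Z), add(SZ, SZ)))))))
  [21] S(S(S(S(add(S(add(add(SZ, mul(Z, SSSZ)), mul(Z, mul(SZ, SSSZ)))), mul(add(SZ, Z), add(SZ, SZ)))))))
  [22] S(S(S(S(S(add(add(add(SZ, mul(Z, SSSZ)), mul(Z, mul(SZ, SSSZ))), mul(add(SZ, Z), add(SZ, SZ))))))))
  [23] S(S(S(S(S(add(add(S(add(Z, mul(Z, SSSZ))), mul(Z, mul(SZ, SSSZ))), mul(add(SZ, Z), add(SZ, SZ))))))))
  [24] S(S(S(S(S(add(S(add(add(Z, mul(Z, SSSZ)), mul(Z, mul(SZ, SSSZ)))), mul(add(SZ, Z), add(SZ, SZ))))))))
  [25] S(S(S(S(S(S(add(add(add(Z, mul(Z, SSSZ)), mul(Z, mul(SZ, SSSZ))), mul(add(SZ, Z), add(SZ, SZ)))))))))
  [26] S(S(S(S(S(S(add(add(mul(Z, SSSZ), mul(Z, mul(SZ, SSSZ))), mul(add(SZ, Z), add(SZ, SZ)))))))))
  [27] S(S(S(S(S(S(add(add(Z, mul(Z, mul(SZ, SSSZ))), mul(add(SZ, Z), add(SZ, SZ)))))))))
  [28] S(S(S(S(S(S(add(mul(Z, mul(SZ, SSSZ)), mul(add(SZ, Z), add(SZ, SZ)))))))))
  [29] S(S(S(S(S(S(add(Z, mul(add(SZ, Z), add(SZ, SZ)))))))))
  [30] S(S(S(S(S(S(mul(add(SZ, Z), add(SZ, SZ))))))))
  [31] S(S(S(S(S(S(mul(S(add(Z, Z)), add(SZ, SZ))))))))
  [32] S(S(S(S(S(S(add(add(SZ, SZ), mul(add(Z, Z), add(SZ, SZ)))))))))
  [33] S(S(S(S(S(S(add(S(add(Z, SZ)), mul(add(Z, Z), add(SZ, SZ)))))))))
  [34] S(S(S(S(S(S(S(add(add(Z, SZ), mul(add(Z, Z), add(SZ, SZ))))))))))
  [35] S(S(S(S(S(S(S(add(SZ, mul(add(Z, Z), add(SZ, SZ))))))))))
  [36] S(S(S(S(S(S(S(S(add(Z, mul(add(Z, Z), add(SZ, SZ)))))))))))
  [37] S(S(S(S(S(S(S(S(mul(add(Z, Z), add(SZ, SZ))))))))))
  [38] S(S(S(S(S(S(S(S(mul(Z, add(SZ, SZ))))))))))
  [39] S^8(Z)

Term B:
  start: add(SSZ, SSSZ)
  [1] S(add(SZ, SSSZ))
  [2] S(S(add(Z, SSSZ)))
  [3] S^5(Z)

Answer: DIFFERENT — A ⇓ S^8(Z), B ⇓ S^5(Z)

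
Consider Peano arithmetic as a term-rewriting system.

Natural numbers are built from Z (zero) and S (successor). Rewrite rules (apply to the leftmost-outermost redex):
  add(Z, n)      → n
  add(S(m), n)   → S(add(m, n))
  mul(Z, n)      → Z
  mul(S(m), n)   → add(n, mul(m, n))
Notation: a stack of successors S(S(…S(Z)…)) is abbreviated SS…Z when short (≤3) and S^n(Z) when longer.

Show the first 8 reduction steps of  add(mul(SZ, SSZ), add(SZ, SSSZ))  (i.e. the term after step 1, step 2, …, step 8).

Answer: after 8 steps: S(S(add(SZ, SSSZ)))

Reduction:
  start: add(mul(SZ, SSZ), add(SZ, SSSZ))
  [1] add(add(SSZ, mul(Z, SSZ)), add(SZ, SSSZ))
  [2] add(S(add(SZ, mul(Z, SSZ))), add(SZ, SSSZ))
  [3] S(add(add(SZ, mul(Z, SSZ)), add(SZ, SSSZ)))
  [4] S(add(S(add(Z, mul(Z, SSZ))), add(SZ, SSSZ)))
  [5] S(S(add(add(Z, mul(Z, SSZ)), add(SZ, SSSZ))))
  [6] S(S(add(mul(Z, SSZ), add(SZ, SSSZ))))
  [7] S(S(add(Z, add(SZ, SSSZ))))
  [8] S(S(add(SZ, SSSZ)))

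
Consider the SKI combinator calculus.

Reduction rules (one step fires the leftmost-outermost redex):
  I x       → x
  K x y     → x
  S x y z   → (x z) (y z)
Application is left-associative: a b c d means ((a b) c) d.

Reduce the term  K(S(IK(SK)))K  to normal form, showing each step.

  start: K(S(IK(SK)))K
  step 1: S(IK(SK))
  step 2: S(K(SK))

Answer: normal form = S(K(SK))  (in 2 steps)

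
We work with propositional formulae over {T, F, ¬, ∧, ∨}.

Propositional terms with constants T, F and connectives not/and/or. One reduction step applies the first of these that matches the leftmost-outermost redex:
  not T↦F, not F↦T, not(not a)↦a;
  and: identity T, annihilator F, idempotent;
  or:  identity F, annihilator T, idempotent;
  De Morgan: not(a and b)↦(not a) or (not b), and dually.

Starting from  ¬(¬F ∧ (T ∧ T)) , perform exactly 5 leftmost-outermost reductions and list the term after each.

Answer: after 5 steps: ¬T

Derivation:
  start: ¬(¬F ∧ (T ∧ T))
  →1  ¬¬F ∨ ¬(T ∧ T)
  →2  F ∨ ¬(T ∧ T)
  →3  ¬(T ∧ T)
  →4  ¬T ∨ ¬T
  →5  ¬T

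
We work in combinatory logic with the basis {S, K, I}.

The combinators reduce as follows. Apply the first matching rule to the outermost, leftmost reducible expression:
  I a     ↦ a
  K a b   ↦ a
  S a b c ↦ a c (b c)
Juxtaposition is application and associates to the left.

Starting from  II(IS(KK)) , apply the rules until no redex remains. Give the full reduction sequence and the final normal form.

Answer: normal form = S(KK)  (in 3 steps)

Derivation:
  start: II(IS(KK))
  step 1: I(IS(KK))
  step 2: IS(KK)
  step 3: S(KK)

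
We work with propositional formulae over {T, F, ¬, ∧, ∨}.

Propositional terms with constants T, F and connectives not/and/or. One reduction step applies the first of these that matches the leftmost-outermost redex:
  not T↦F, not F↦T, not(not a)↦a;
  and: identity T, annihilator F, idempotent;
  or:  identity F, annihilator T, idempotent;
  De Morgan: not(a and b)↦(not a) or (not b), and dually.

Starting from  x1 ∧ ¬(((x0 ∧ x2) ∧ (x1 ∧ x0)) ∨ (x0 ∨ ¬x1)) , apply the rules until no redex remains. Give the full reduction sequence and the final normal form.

  start: x1 ∧ ¬(((x0 ∧ x2) ∧ (x1 ∧ x0)) ∨ (x0 ∨ ¬x1))
  →1  x1 ∧ (¬((x0 ∧ x2) ∧ (x1 ∧ x0)) ∧ ¬(x0 ∨ ¬x1))
  →2  x1 ∧ ((¬(x0 ∧ x2) ∨ ¬(x1 ∧ x0)) ∧ ¬(x0 ∨ ¬x1))
  →3  x1 ∧ (((¬x0 ∨ ¬x2) ∨ ¬(x1 ∧ x0)) ∧ ¬(x0 ∨ ¬x1))
  →4  x1 ∧ (((¬x0 ∨ ¬x2) ∨ (¬x1 ∨ ¬x0)) ∧ ¬(x0 ∨ ¬x1))
  →5  x1 ∧ (((¬x0 ∨ ¬x2) ∨ (¬x1 ∨ ¬x0)) ∧ (¬x0 ∧ ¬¬x1))
  →6  x1 ∧ (((¬x0 ∨ ¬x2) ∨ (¬x1 ∨ ¬x0)) ∧ (¬x0 ∧ x1))

Answer: normal form = x1 ∧ (((¬x0 ∨ ¬x2) ∨ (¬x1 ∨ ¬x0)) ∧ (¬x0 ∧ x1))  (in 6 steps)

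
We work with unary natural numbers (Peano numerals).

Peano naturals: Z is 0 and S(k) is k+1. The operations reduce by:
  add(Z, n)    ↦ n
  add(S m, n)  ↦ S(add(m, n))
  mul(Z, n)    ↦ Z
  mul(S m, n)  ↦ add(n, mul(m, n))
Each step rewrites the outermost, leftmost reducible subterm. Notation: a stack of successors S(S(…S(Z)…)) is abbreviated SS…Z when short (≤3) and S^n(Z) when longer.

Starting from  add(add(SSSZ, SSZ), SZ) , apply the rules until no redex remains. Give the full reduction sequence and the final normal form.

Answer: normal form = S^6(Z)  (in 10 steps)

Reduction:
  start: add(add(SSSZ, SSZ), SZ)
  →1  add(S(add(SSZ, SSZ)), SZ)
  →2  S(add(add(SSZ, SSZ), SZ))
  →3  S(add(S(add(SZ, SSZ)), SZ))
  →4  S(S(add(add(SZ, SSZ), SZ)))
  →5  S(S(add(S(add(Z, SSZ)), SZ)))
  →6  S(S(S(add(add(Z, SSZ), SZ))))
  →7  S(S(S(add(SSZ, SZ))))
  →8  S(S(S(S(add(SZ, SZ)))))
  →9  S(S(S(S(S(add(Z, SZ))))))
  →10  S^6(Z)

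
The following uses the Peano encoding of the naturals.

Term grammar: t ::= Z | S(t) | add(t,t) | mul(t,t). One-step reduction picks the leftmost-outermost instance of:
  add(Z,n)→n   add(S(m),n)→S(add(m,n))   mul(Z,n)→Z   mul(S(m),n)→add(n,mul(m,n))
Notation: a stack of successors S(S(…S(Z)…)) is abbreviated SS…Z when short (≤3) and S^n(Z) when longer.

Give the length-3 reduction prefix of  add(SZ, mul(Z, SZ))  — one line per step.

Answer: after 3 steps: SZ

Derivation:
  start: add(SZ, mul(Z, SZ))
  [1] S(add(Z, mul(Z, SZ)))
  [2] S(mul(Z, SZ))
  [3] SZ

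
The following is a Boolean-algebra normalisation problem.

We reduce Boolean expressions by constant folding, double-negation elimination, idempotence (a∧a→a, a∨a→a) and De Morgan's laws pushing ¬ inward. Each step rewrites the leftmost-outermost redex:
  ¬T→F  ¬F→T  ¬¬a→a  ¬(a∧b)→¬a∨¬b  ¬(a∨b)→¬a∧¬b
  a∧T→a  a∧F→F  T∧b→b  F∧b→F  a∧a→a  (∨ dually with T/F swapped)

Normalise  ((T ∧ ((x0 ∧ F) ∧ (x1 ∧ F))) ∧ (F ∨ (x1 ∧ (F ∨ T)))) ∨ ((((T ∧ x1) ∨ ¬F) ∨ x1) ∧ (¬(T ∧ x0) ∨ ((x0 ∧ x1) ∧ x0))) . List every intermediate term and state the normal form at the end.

  start: ((T ∧ ((x0 ∧ F) ∧ (x1 ∧ F))) ∧ (F ∨ (x1 ∧ (F ∨ T)))) ∨ ((((T ∧ x1) ∨ ¬F) ∨ x1) ∧ (¬(T ∧ x0) ∨ ((x0 ∧ x1) ∧ x0)))
  [1] (((x0 ∧ F) ∧ (x1 ∧ F)) ∧ (F ∨ (x1 ∧ (F ∨ T)))) ∨ ((((T ∧ x1) ∨ ¬F) ∨ x1) ∧ (¬(T ∧ x0) ∨ ((x0 ∧ x1) ∧ x0)))
  [2] ((F ∧ (x1 ∧ F)) ∧ (F ∨ (x1 ∧ (F ∨ T)))) ∨ ((((T ∧ x1) ∨ ¬F) ∨ x1) ∧ (¬(T ∧ x0) ∨ ((x0 ∧ x1) ∧ x0)))
  [3] (F ∧ (F ∨ (x1 ∧ (F ∨ T)))) ∨ ((((T ∧ x1) ∨ ¬F) ∨ x1) ∧ (¬(T ∧ x0) ∨ ((x0 ∧ x1) ∧ x0)))
  [4] F ∨ ((((T ∧ x1) ∨ ¬F) ∨ x1) ∧ (¬(T ∧ x0) ∨ ((x0 ∧ x1) ∧ x0)))
  [5] (((T ∧ x1) ∨ ¬F) ∨ x1) ∧ (¬(T ∧ x0) ∨ ((x0 ∧ x1) ∧ x0))
  [6] ((x1 ∨ ¬F) ∨ x1) ∧ (¬(T ∧ x0) ∨ ((x0 ∧ x1) ∧ x0))
  [7] ((x1 ∨ T) ∨ x1) ∧ (¬(T ∧ x0) ∨ ((x0 ∧ x1) ∧ x0))
  [8] (T ∨ x1) ∧ (¬(T ∧ x0) ∨ ((x0 ∧ x1) ∧ x0))
  [9] T ∧ (¬(T ∧ x0) ∨ ((x0 ∧ x1) ∧ x0))
  [10] ¬(T ∧ x0) ∨ ((x0 ∧ x1) ∧ x0)
  [11] (¬T ∨ ¬x0) ∨ ((x0 ∧ x1) ∧ x0)
  [12] (F ∨ ¬x0) ∨ ((x0 ∧ x1) ∧ x0)
  [13] ¬x0 ∨ ((x0 ∧ x1) ∧ x0)

Answer: normal form = ¬x0 ∨ ((x0 ∧ x1) ∧ x0)  (in 13 steps)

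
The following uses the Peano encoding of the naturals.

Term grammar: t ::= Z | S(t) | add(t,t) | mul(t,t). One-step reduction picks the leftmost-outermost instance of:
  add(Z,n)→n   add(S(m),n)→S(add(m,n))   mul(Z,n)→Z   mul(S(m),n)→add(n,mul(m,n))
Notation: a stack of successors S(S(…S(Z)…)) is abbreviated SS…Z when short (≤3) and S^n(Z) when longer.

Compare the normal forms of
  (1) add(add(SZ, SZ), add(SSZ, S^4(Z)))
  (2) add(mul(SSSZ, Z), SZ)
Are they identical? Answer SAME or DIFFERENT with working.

Term A:
  start: add(add(SZ, SZ), add(SSZ, S^4(Z)))
  →1  add(S(add(Z, SZ)), add(SSZ, S^4(Z)))
  →2  S(add(add(Z, SZ), add(SSZ, S^4(Z))))
  →3  S(add(SZ, add(SSZ, S^4(Z))))
  →4  S(S(add(Z, add(SSZ, S^4(Z)))))
  →5  S(S(add(SSZ, S^4(Z))))
  →6  S(S(S(add(SZ, S^4(Z)))))
  →7  S(S(S(S(add(Z, S^4(Z))))))
  →8  S^8(Z)

Term B:
  start: add(mul(SSSZ, Z), SZ)
  →1  add(add(Z, mul(SSZ, Z)), SZ)
  →2  add(mul(SSZ, Z), SZ)
  →3  add(add(Z, mul(SZ, Z)), SZ)
  →4  add(mul(SZ, Z), SZ)
  →5  add(add(Z, mul(Z, Z)), SZ)
  →6  add(mul(Z, Z), SZ)
  →7  add(Z, SZ)
  →8  SZ

Answer: DIFFERENT — A ⇓ S^8(Z), B ⇓ SZ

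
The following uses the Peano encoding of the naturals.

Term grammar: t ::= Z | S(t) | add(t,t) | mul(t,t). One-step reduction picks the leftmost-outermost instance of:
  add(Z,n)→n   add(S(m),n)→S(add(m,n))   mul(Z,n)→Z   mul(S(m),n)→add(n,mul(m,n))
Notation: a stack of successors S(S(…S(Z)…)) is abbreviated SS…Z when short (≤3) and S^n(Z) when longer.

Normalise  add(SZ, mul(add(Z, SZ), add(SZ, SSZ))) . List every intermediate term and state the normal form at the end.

  start: add(SZ, mul(add(Z, SZ), add(SZ, SSZ)))
  [1] S(add(Z, mul(add(Z, SZ), add(SZ, SSZ))))
  [2] S(mul(add(Z, SZ), add(SZ, SSZ)))
  [3] S(mul(SZ, add(SZ, SSZ)))
  [4] S(add(add(SZ, SSZ), mul(Z, add(SZ, SSZ))))
  [5] S(add(S(add(Z, SSZ)), mul(Z, add(SZ, SSZ))))
  [6] S(S(add(add(Z, SSZ), mul(Z, add(SZ, SSZ)))))
  [7] S(S(add(SSZ, mul(Z, add(SZ, SSZ)))))
  [8] S(S(S(add(SZ, mul(Z, add(SZ, SSZ))))))
  [9] S(S(S(S(add(Z, mul(Z, add(SZ, SSZ)))))))
  [10] S(S(S(S(mul(Z, add(SZ, SSZ))))))
  [11] S^4(Z)

Answer: normal form = S^4(Z)  (in 11 steps)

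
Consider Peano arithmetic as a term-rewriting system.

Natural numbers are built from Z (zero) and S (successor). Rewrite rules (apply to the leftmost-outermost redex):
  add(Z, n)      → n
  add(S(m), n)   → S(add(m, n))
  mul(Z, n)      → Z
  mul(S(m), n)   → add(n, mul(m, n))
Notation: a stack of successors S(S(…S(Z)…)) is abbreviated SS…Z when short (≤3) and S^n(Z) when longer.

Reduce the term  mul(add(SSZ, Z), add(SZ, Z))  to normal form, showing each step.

Answer: normal form = SSZ  (in 14 steps)

Working:
  start: mul(add(SSZ, Z), add(SZ, Z))
  →1  mul(S(add(SZ, Z)), add(SZ, Z))
  →2  add(add(SZ, Z), mul(add(SZ, Z), add(SZ, Z)))
  →3  add(S(add(Z, Z)), mul(add(SZ, Z), add(SZ, Z)))
  →4  S(add(add(Z, Z), mul(add(SZ, Z), add(SZ, Z))))
  →5  S(add(Z, mul(add(SZ, Z), add(SZ, Z))))
  →6  S(mul(add(SZ, Z), add(SZ, Z)))
  →7  S(mul(S(add(Z, Z)), add(SZ, Z)))
  →8  S(add(add(SZ, Z), mul(add(Z, Z), add(SZ, Z))))
  →9  S(add(S(add(Z, Z)), mul(add(Z, Z), add(SZ, Z))))
  →10  S(S(add(add(Z, Z), mul(add(Z, Z), add(SZ, Z)))))
  →11  S(S(add(Z, mul(add(Z, Z), add(SZ, Z)))))
  →12  S(S(mul(add(Z, Z), add(SZ, Z))))
  →13  S(S(mul(Z, add(SZ, Z))))
  →14  SSZ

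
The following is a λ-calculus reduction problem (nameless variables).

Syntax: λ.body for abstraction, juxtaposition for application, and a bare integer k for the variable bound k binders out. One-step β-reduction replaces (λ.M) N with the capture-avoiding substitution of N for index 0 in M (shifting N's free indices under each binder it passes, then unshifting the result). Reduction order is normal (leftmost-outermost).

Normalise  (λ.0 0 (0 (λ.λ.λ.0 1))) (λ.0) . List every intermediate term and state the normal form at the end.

  start: (λ.0 0 (0 (λ.λ.λ.0 1))) (λ.0)
  [1] (λ.0) (λ.0) ((λ.0) (λ.λ.λ.0 1))
  [2] (λ.0) ((λ.0) (λ.λ.λ.0 1))
  [3] (λ.0) (λ.λ.λ.0 1)
  [4] λ.λ.λ.0 1

Answer: normal form = λ.λ.λ.0 1  (in 4 steps)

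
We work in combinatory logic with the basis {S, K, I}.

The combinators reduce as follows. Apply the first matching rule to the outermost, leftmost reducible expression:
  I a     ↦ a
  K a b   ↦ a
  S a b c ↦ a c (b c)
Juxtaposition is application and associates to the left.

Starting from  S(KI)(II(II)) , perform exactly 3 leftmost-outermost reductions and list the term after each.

  start: S(KI)(II(II))
  →1  S(KI)(I(II))
  →2  S(KI)(II)
  →3  S(KI)I

Answer: after 3 steps: S(KI)I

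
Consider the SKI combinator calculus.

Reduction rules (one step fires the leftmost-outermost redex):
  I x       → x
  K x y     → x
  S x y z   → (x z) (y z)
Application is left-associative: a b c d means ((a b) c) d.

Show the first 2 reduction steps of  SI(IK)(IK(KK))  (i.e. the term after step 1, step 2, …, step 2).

Answer: after 2 steps: IK(KK)(IK(IK(KK)))

Working:
  start: SI(IK)(IK(KK))
  →1  I(IK(KK))(IK(IK(KK)))
  →2  IK(KK)(IK(IK(KK)))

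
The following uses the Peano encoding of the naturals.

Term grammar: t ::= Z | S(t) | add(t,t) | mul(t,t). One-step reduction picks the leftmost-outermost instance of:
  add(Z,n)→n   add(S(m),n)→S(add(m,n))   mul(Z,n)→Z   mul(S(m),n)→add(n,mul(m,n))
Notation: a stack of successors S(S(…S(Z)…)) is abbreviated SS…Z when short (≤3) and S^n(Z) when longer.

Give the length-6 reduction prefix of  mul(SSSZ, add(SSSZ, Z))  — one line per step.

Answer: after 6 steps: S(S(add(S(add(Z, Z)), mul(SSZ, add(SSSZ, Z)))))

Reduction:
  start: mul(SSSZ, add(SSSZ, Z))
  [1] add(add(SSSZ, Z), mul(SSZ, add(SSSZ, Z)))
  [2] add(S(add(SSZ, Z)), mul(SSZ, add(SSSZ, Z)))
  [3] S(add(add(SSZ, Z), mul(SSZ, add(SSSZ, Z))))
  [4] S(add(S(add(SZ, Z)), mul(SSZ, add(SSSZ, Z))))
  [5] S(S(add(add(SZ, Z), mul(SSZ, add(SSSZ, Z)))))
  [6] S(S(add(S(add(Z, Z)), mul(SSZ, add(SSSZ, Z)))))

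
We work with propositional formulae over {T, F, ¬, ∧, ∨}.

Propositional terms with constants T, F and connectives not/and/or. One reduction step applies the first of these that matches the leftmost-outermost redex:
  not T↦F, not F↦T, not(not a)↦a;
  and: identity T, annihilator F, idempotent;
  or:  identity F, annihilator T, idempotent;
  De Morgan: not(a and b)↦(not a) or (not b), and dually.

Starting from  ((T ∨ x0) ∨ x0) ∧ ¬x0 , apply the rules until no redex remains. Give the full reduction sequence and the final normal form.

  start: ((T ∨ x0) ∨ x0) ∧ ¬x0
  step 1: (T ∨ x0) ∧ ¬x0
  step 2: T ∧ ¬x0
  step 3: ¬x0

Answer: normal form = ¬x0  (in 3 steps)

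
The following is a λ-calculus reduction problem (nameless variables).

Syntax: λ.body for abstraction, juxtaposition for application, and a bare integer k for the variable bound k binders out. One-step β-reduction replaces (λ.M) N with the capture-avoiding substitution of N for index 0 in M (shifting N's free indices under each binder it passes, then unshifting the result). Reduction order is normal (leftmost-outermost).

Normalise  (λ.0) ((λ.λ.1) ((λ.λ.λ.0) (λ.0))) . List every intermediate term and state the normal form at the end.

Answer: normal form = λ.λ.λ.0  (in 3 steps)

Reduction:
  start: (λ.0) ((λ.λ.1) ((λ.λ.λ.0) (λ.0)))
  step 1: (λ.λ.1) ((λ.λ.λ.0) (λ.0))
  step 2: λ.(λ.λ.λ.0) (λ.0)
  step 3: λ.λ.λ.0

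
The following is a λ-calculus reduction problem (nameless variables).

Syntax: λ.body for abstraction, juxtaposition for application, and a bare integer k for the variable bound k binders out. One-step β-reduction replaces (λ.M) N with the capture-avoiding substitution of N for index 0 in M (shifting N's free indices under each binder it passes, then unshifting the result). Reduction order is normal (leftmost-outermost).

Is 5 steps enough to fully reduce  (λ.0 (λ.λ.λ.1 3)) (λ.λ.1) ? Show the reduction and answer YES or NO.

Answer: YES — reaches normal form λ.λ.λ.λ.1 (λ.λ.1) in 2 ≤ 5 steps

Reduction:
  start: (λ.0 (λ.λ.λ.1 3)) (λ.λ.1)
  [1] (λ.λ.1) (λ.λ.λ.1 (λ.λ.1))
  [2] λ.λ.λ.λ.1 (λ.λ.1)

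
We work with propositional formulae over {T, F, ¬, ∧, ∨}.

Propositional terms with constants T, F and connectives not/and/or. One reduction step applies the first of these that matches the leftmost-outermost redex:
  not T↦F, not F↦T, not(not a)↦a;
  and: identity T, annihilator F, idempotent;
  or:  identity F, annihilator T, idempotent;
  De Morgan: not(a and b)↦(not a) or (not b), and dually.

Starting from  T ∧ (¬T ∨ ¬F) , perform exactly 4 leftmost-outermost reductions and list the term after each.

  start: T ∧ (¬T ∨ ¬F)
  →1  ¬T ∨ ¬F
  →2  F ∨ ¬F
  →3  ¬F
  →4  T

Answer: after 4 steps: T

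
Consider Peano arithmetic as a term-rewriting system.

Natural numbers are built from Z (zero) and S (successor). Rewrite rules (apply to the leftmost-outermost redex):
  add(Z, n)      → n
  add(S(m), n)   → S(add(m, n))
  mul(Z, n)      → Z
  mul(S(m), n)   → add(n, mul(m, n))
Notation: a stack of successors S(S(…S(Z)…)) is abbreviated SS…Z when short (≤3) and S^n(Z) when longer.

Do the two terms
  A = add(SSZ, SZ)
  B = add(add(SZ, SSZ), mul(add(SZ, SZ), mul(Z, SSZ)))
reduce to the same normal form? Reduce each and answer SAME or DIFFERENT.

Answer: SAME — A ⇓ SSSZ, B ⇓ SSSZ

Reduction:
Term A:
  start: add(SSZ, SZ)
  →1  S(add(SZ, SZ))
  →2  S(S(add(Z, SZ)))
  →3  SSSZ

Term B:
  start: add(add(SZ, SSZ), mul(add(SZ, SZ), mul(Z, SSZ)))
  →1  add(S(add(Z, SSZ)), mul(add(SZ, SZ), mul(Z, SSZ)))
  →2  S(add(add(Z, SSZ), mul(add(SZ, SZ), mul(Z, SSZ))))
  →3  S(add(SSZ, mul(add(SZ, SZ), mul(Z, SSZ))))
  →4  S(S(add(SZ, mul(add(SZ, SZ), mul(Z, SSZ)))))
  →5  S(S(S(add(Z, mul(add(SZ, SZ), mul(Z, SSZ))))))
  →6  S(S(S(mul(add(SZ, SZ), mul(Z, SSZ)))))
  →7  S(S(S(mul(S(add(Z, SZ)), mul(Z, SSZ)))))
  →8  S(S(S(add(mul(Z, SSZ), mul(add(Z, SZ), mul(Z, SSZ))))))
  →9  S(S(S(add(Z, mul(add(Z, SZ), mul(Z, SSZ))))))
  →10  S(S(S(mul(add(Z, SZ), mul(Z, SSZ)))))
  →11  S(S(S(mul(SZ, mul(Z, SSZ)))))
  →12  S(S(S(add(mul(Z, SSZ), mul(Z, mul(Z, SSZ))))))
  →13  S(S(S(add(Z, mul(Z, mul(Z, SSZ))))))
  →14  S(S(S(mul(Z, mul(Z, SSZ)))))
  →15  SSSZ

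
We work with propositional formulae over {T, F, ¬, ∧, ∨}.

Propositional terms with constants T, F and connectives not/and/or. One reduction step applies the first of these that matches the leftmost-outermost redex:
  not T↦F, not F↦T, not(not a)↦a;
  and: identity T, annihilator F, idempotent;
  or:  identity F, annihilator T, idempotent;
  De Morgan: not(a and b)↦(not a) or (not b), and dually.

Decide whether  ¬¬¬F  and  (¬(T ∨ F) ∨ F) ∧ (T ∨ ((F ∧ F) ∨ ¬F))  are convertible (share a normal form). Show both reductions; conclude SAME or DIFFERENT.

Answer: DIFFERENT — A ⇓ T, B ⇓ F

Derivation:
Term A:
  start: ¬¬¬F
  step 1: ¬F
  step 2: T

Term B:
  start: (¬(T ∨ F) ∨ F) ∧ (T ∨ ((F ∧ F) ∨ ¬F))
  step 1: ¬(T ∨ F) ∧ (T ∨ ((F ∧ F) ∨ ¬F))
  step 2: (¬T ∧ ¬F) ∧ (T ∨ ((F ∧ F) ∨ ¬F))
  step 3: (F ∧ ¬F) ∧ (T ∨ ((F ∧ F) ∨ ¬F))
  step 4: F ∧ (T ∨ ((F ∧ F) ∨ ¬F))
  step 5: F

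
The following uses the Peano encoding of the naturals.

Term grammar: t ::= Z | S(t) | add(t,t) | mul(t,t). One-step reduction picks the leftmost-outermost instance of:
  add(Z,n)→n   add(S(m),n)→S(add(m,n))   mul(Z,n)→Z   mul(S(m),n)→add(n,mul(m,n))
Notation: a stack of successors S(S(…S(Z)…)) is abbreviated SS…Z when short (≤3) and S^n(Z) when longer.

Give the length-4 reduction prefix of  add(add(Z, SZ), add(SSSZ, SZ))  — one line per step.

  start: add(add(Z, SZ), add(SSSZ, SZ))
  [1] add(SZ, add(SSSZ, SZ))
  [2] S(add(Z, add(SSSZ, SZ)))
  [3] S(add(SSSZ, SZ))
  [4] S(S(add(SSZ, SZ)))

Answer: after 4 steps: S(S(add(SSZ, SZ)))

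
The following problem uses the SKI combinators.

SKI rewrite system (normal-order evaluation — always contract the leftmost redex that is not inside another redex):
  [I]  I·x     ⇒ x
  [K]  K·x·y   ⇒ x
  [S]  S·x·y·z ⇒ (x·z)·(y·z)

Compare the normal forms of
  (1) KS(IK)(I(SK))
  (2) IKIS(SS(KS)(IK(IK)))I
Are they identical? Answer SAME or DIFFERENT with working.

Answer: DIFFERENT — A ⇓ S(SK), B ⇓ K(SI)

Derivation:
Term A:
  start: KS(IK)(I(SK))
  step 1: S(I(SK))
  step 2: S(SK)

Term B:
  start: IKIS(SS(KS)(IK(IK)))I
  step 1: KIS(SS(KS)(IK(IK)))I
  step 2: I(SS(KS)(IK(IK)))I
  step 3: SS(KS)(IK(IK))I
  step 4: S(IK(IK))(KS(IK(IK)))I
  step 5: IK(IK)I(KS(IK(IK))I)
  step 6: K(IK)I(KS(IK(IK))I)
  step 7: IK(KS(IK(IK))I)
  step 8: K(KS(IK(IK))I)
  step 9: K(SI)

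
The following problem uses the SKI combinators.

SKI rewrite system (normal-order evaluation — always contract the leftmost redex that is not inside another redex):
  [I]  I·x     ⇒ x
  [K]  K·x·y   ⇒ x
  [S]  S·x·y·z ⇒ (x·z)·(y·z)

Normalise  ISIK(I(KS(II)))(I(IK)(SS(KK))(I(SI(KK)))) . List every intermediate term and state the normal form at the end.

Answer: normal form = S(KS)(SS(KK))  (in 10 steps)

Working:
  start: ISIK(I(KS(II)))(I(IK)(SS(KK))(I(SI(KK))))
  step 1: SIK(I(KS(II)))(I(IK)(SS(KK))(I(SI(KK))))
  step 2: I(I(KS(II)))(K(I(KS(II))))(I(IK)(SS(KK))(I(SI(KK))))
  step 3: I(KS(II))(K(I(KS(II))))(I(IK)(SS(KK))(I(SI(KK))))
  step 4: KS(II)(K(I(KS(II))))(I(IK)(SS(KK))(I(SI(KK))))
  step 5: S(K(I(KS(II))))(I(IK)(SS(KK))(I(SI(KK))))
  step 6: S(K(KS(II)))(I(IK)(SS(KK))(I(SI(KK))))
  step 7: S(KS)(I(IK)(SS(KK))(I(SI(KK))))
  step 8: S(KS)(IK(SS(KK))(I(SI(KK))))
  step 9: S(KS)(K(SS(KK))(I(SI(KK))))
  step 10: S(KS)(SS(KK))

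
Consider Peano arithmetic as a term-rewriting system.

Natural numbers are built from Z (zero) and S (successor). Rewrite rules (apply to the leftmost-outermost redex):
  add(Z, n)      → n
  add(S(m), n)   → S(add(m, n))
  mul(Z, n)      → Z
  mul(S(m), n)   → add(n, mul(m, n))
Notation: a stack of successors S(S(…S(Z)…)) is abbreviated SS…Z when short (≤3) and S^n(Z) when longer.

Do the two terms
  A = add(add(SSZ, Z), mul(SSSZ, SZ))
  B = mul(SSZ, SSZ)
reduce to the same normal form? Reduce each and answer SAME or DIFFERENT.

Term A:
  start: add(add(SSZ, Z), mul(SSSZ, SZ))
  [1] add(S(add(SZ, Z)), mul(SSSZ, SZ))
  [2] S(add(add(SZ, Z), mul(SSSZ, SZ)))
  [3] S(add(S(add(Z, Z)), mul(SSSZ, SZ)))
  [4] S(S(add(add(Z, Z), mul(SSSZ, SZ))))
  [5] S(S(add(Z, mul(SSSZ, SZ))))
  [6] S(S(mul(SSSZ, SZ)))
  [7] S(S(add(SZ, mul(SSZ, SZ))))
  [8] S(S(S(add(Z, mul(SSZ, SZ)))))
  [9] S(S(S(mul(SSZ, SZ))))
  [10] S(S(S(add(SZ, mul(SZ, SZ)))))
  [11] S(S(S(S(add(Z, mul(SZ, SZ))))))
  [12] S(S(S(S(mul(SZ, SZ)))))
  [13] S(S(S(S(add(SZ, mul(Z, SZ))))))
  [14] S(S(S(S(S(add(Z, mul(Z, SZ)))))))
  [15] S(S(S(S(S(mul(Z, SZ))))))
  [16] S^5(Z)

Term B:
  start: mul(SSZ, SSZ)
  [1] add(SSZ, mul(SZ, SSZ))
  [2] S(add(SZ, mul(SZ, SSZ)))
  [3] S(S(add(Z, mul(SZ, SSZ))))
  [4] S(S(mul(SZ, SSZ)))
  [5] S(S(add(SSZ, mul(Z, SSZ))))
  [6] S(S(S(add(SZ, mul(Z, SSZ)))))
  [7] S(S(S(S(add(Z, mul(Z, SSZ))))))
  [8] S(S(S(S(mul(Z, SSZ)))))
  [9] S^4(Z)

Answer: DIFFERENT — A ⇓ S^5(Z), B ⇓ S^4(Z)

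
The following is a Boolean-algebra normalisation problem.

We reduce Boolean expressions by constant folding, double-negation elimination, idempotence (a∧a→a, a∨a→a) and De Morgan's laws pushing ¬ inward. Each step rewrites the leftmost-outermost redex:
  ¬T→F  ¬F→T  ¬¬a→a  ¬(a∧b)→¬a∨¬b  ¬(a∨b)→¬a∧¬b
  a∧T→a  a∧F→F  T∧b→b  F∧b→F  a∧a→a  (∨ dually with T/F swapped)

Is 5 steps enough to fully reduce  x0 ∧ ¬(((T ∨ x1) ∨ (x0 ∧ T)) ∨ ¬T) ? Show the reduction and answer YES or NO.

Answer: NO — after 5 steps the term is x0 ∧ ((F ∧ ¬(x0 ∧ T)) ∧ ¬¬T), not yet normal

Working:
  start: x0 ∧ ¬(((T ∨ x1) ∨ (x0 ∧ T)) ∨ ¬T)
  →1  x0 ∧ (¬((T ∨ x1) ∨ (x0 ∧ T)) ∧ ¬¬T)
  →2  x0 ∧ ((¬(T ∨ x1) ∧ ¬(x0 ∧ T)) ∧ ¬¬T)
  →3  x0 ∧ (((¬T ∧ ¬x1) ∧ ¬(x0 ∧ T)) ∧ ¬¬T)
  →4  x0 ∧ (((F ∧ ¬x1) ∧ ¬(x0 ∧ T)) ∧ ¬¬T)
  →5  x0 ∧ ((F ∧ ¬(x0 ∧ T)) ∧ ¬¬T)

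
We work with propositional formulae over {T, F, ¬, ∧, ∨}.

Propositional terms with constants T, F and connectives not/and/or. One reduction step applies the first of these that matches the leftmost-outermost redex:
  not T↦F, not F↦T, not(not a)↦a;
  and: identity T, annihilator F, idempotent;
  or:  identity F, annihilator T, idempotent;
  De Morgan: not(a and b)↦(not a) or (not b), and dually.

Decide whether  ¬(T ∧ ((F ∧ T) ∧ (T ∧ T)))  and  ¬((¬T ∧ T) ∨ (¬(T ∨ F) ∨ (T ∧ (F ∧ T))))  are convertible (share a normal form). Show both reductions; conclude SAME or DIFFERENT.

Term A:
  start: ¬(T ∧ ((F ∧ T) ∧ (T ∧ T)))
  step 1: ¬T ∨ ¬((F ∧ T) ∧ (T ∧ T))
  step 2: F ∨ ¬((F ∧ T) ∧ (T ∧ T))
  step 3: ¬((F ∧ T) ∧ (T ∧ T))
  step 4: ¬(F ∧ T) ∨ ¬(T ∧ T)
  step 5: (¬F ∨ ¬T) ∨ ¬(T ∧ T)
  step 6: (T ∨ ¬T) ∨ ¬(T ∧ T)
  step 7: T ∨ ¬(T ∧ T)
  step 8: T

Term B:
  start: ¬((¬T ∧ T) ∨ (¬(T ∨ F) ∨ (T ∧ (F ∧ T))))
  step 1: ¬(¬T ∧ T) ∧ ¬(¬(T ∨ F) ∨ (T ∧ (F ∧ T)))
  step 2: (¬¬T ∨ ¬T) ∧ ¬(¬(T ∨ F) ∨ (T ∧ (F ∧ T)))
  step 3: (T ∨ ¬T) ∧ ¬(¬(T ∨ F) ∨ (T ∧ (F ∧ T)))
  step 4: T ∧ ¬(¬(T ∨ F) ∨ (T ∧ (F ∧ T)))
  step 5: ¬(¬(T ∨ F) ∨ (T ∧ (F ∧ T)))
  step 6: ¬¬(T ∨ F) ∧ ¬(T ∧ (F ∧ T))
  step 7: (T ∨ F) ∧ ¬(T ∧ (F ∧ T))
  step 8: T ∧ ¬(T ∧ (F ∧ T))
  step 9: ¬(T ∧ (F ∧ T))
  step 10: ¬T ∨ ¬(F ∧ T)
  step 11: F ∨ ¬(F ∧ T)
  step 12: ¬(F ∧ T)
  step 13: ¬F ∨ ¬T
  step 14: T ∨ ¬T
  step 15: T

Answer: SAME — A ⇓ T, B ⇓ T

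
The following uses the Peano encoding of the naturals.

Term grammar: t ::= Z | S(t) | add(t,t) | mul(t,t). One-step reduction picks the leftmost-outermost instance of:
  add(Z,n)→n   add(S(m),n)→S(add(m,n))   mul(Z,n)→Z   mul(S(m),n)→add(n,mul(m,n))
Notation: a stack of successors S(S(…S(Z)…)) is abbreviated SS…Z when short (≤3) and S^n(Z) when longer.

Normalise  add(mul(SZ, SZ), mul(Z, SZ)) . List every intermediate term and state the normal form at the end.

Answer: normal form = SZ  (in 7 steps)

Derivation:
  start: add(mul(SZ, SZ), mul(Z, SZ))
  →1  add(add(SZ, mul(Z, SZ)), mul(Z, SZ))
  →2  add(S(add(Z, mul(Z, SZ))), mul(Z, SZ))
  →3  S(add(add(Z, mul(Z, SZ)), mul(Z, SZ)))
  →4  S(add(mul(Z, SZ), mul(Z, SZ)))
  →5  S(add(Z, mul(Z, SZ)))
  →6  S(mul(Z, SZ))
  →7  SZ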